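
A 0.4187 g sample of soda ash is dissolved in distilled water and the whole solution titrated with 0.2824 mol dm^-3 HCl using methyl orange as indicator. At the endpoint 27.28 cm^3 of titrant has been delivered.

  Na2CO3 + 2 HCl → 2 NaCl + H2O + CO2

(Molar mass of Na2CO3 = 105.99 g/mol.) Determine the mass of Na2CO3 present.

0.4083 g

n(HCl) = 0.02728 L × 0.2824 mol/L = 7.704 × 10^-3 mol
From the 1:2 ratio, n(Na2CO3) = 1/2 × 7.704 × 10^-3 = 3.852 × 10^-3 mol
mass of Na2CO3 = 3.852 × 10^-3 × 105.99 g/mol = 0.4083 g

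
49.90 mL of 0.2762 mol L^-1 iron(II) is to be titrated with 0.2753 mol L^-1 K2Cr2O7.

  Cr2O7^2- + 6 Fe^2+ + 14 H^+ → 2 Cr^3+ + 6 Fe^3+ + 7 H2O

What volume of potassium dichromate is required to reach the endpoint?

n(Fe2+) = 0.04990 L × 0.2762 mol/L = 0.01378 mol
From the 1:6 stoichiometry, n(K2Cr2O7) = 1/6 × 0.01378 = 2.297 × 10^-3 mol
V(K2Cr2O7) = 2.297 × 10^-3 mol / 0.2753 mol/L = 0.008344 L = 8.344 mL

8.344 mL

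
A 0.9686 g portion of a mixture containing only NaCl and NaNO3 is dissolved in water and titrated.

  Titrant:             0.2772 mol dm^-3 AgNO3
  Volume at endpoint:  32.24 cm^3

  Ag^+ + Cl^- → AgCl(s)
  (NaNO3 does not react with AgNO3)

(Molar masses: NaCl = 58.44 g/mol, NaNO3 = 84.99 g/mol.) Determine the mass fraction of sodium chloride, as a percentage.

n(AgNO3) = 0.03224 × 0.2772 = 8.937 × 10^-3 mol
Let x = n(NaCl), y = n(NaNO3).
Titrant: 1x = 8.937 × 10^-3;  mass: 58.44x + 84.99y = 0.9686
Solving, x = 8.937 × 10^-3 mol, y = 5.252 × 10^-3 mol
mass of NaCl = 8.937 × 10^-3 × 58.44 = 0.5223 g
% NaCl = 0.5223 / 0.9686 × 100 = 53.92 %

53.92 %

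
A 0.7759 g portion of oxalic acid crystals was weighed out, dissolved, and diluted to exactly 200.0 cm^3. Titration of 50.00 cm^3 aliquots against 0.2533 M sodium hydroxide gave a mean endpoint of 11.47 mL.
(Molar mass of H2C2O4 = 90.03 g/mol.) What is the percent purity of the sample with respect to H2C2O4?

H2C2O4 + 2 NaOH → Na2C2O4 + 2 H2O
n(NaOH) per titration = 0.01147 × 0.2533 = 2.905 × 10^-3 mol
From the 1:2 ratio, n(H2C2O4) in each aliquot = 1/2 × 2.905 × 10^-3 = 1.453 × 10^-3 mol
n(H2C2O4) in the whole flask = 1.453 × 10^-3 × 200.0/50.00 = 5.811 × 10^-3 mol
mass of H2C2O4 = 5.811 × 10^-3 × 90.03 = 0.5231 g
% H2C2O4 = 0.5231 / 0.7759 × 100 = 67.42 %

67.42 %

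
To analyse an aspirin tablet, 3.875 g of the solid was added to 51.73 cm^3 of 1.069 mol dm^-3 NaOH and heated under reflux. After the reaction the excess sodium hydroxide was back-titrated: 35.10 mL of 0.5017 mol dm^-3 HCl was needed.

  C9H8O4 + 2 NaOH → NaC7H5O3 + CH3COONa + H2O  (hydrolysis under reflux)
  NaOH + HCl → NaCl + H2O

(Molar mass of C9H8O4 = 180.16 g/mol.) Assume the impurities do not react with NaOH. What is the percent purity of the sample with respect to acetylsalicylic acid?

n(NaOH) added = 0.05173 × 1.069 = 0.05530 mol
n(HCl) used in back-titration = 0.03510 × 0.5017 = 0.01761 mol
n(NaOH) left over = 0.01761 mol (1:1 ratio)
n(NaOH) consumed by analyte = 0.05530 − 0.01761 = 0.03769 mol
From the 1:2 ratio, n(C9H8O4) = 1/2 × 0.03769 = 0.01884 mol
mass of C9H8O4 = 0.01884 × 180.16 = 3.395 g
% C9H8O4 = 3.395 / 3.875 × 100 = 87.62 %

87.62 %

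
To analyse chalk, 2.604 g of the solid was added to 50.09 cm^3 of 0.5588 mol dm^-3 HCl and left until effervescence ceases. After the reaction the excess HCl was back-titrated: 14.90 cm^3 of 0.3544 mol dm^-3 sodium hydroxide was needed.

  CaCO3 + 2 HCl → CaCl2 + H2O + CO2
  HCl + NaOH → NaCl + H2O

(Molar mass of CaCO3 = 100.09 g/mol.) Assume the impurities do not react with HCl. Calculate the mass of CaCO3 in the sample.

1.137 g

n(HCl) added = 0.05009 × 0.5588 = 0.02799 mol
n(NaOH) used in back-titration = 0.01490 × 0.3544 = 5.281 × 10^-3 mol
n(HCl) left over = 5.281 × 10^-3 mol (1:1 ratio)
n(HCl) consumed by analyte = 0.02799 − 5.281 × 10^-3 = 0.02271 mol
From the 1:2 ratio, n(CaCO3) = 1/2 × 0.02271 = 0.01135 mol
mass of CaCO3 = 0.01135 × 100.09 = 1.137 g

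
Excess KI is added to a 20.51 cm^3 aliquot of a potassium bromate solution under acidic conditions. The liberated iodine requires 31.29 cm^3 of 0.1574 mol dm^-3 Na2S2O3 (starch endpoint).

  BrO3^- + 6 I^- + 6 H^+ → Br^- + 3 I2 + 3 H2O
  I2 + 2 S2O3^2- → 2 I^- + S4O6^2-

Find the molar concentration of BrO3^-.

0.04002 mol/L

n(S2O3^2-) = 0.03129 × 0.1574 = 4.925 × 10^-3 mol
n(I2) = n(S2O3^2-)/2 = 2.463 × 10^-3 mol
From the 1:3 ratio, n(BrO3^-) in the aliquot = 1/3 × 2.463 × 10^-3 = 8.208 × 10^-4 mol
[BrO3^-] = 8.208 × 10^-4 / 0.02051 = 0.04002 mol/L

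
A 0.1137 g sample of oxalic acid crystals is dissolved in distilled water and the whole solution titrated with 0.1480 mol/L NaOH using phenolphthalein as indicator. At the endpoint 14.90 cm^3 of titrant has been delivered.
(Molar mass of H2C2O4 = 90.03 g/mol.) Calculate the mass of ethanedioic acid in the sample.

0.09927 g

H2C2O4 + 2 NaOH → Na2C2O4 + 2 H2O
n(NaOH) = 0.01490 L × 0.1480 mol/L = 2.205 × 10^-3 mol
From the 1:2 ratio, n(H2C2O4) = 1/2 × 2.205 × 10^-3 = 1.103 × 10^-3 mol
mass of H2C2O4 = 1.103 × 10^-3 × 90.03 g/mol = 0.09927 g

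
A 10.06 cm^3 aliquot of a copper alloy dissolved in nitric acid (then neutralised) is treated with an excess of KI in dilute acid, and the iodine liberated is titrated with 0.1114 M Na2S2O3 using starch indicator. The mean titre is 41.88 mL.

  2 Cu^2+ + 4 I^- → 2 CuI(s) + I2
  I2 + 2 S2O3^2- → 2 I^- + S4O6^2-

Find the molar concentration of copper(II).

n(S2O3^2-) = 0.04188 × 0.1114 = 4.665 × 10^-3 mol
n(I2) = n(S2O3^2-)/2 = 2.333 × 10^-3 mol
From the 2:1 ratio, n(Cu2+) in the aliquot = 2/1 × 2.333 × 10^-3 = 4.665 × 10^-3 mol
[Cu2+] = 4.665 × 10^-3 / 0.01006 = 0.4638 mol/L

0.4638 M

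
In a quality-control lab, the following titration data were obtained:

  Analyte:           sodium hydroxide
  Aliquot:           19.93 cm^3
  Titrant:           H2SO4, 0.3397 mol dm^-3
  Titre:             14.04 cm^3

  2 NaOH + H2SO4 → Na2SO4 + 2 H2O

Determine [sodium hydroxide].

0.4786 mol/L

n(H2SO4) = 0.01404 L × 0.3397 mol/L = 4.769 × 10^-3 mol
From the 2:1 mole ratio, n(NaOH) = 2/1 × 4.769 × 10^-3 = 9.539 × 10^-3 mol
[NaOH] = 9.539 × 10^-3 mol / 0.01993 L = 0.4786 mol/L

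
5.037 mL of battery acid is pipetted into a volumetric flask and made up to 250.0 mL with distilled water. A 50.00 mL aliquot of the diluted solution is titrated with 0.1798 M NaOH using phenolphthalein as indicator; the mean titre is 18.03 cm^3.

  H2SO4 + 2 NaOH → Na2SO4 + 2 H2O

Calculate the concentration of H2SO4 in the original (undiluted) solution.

n(NaOH) = 0.01803 × 0.1798 = 3.242 × 10^-3 mol
From the 1:2 ratio, n(H2SO4) in the aliquot = 1/2 × 3.242 × 10^-3 = 1.621 × 10^-3 mol
[H2SO4]_dilute = 1.621 × 10^-3 / 0.05000 = 0.03242 mol/L
Dilution factor = 250.0 / 5.037 = 49.63
[H2SO4]_stock = 0.03242 × 49.63 = 1.609 mol/L

1.609 M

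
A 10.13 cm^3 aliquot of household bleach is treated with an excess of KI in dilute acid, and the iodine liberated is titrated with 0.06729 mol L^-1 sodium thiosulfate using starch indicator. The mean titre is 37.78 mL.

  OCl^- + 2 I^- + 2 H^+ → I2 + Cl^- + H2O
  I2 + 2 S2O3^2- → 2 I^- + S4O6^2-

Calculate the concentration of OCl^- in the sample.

n(S2O3^2-) = 0.03778 × 0.06729 = 2.542 × 10^-3 mol
n(I2) = n(S2O3^2-)/2 = 1.271 × 10^-3 mol
n(OCl^-) in the aliquot = 1.271 × 10^-3 mol (1:1 ratio)
[OCl^-] = 1.271 × 10^-3 / 0.01013 = 0.1255 mol/L

0.1255 mol/L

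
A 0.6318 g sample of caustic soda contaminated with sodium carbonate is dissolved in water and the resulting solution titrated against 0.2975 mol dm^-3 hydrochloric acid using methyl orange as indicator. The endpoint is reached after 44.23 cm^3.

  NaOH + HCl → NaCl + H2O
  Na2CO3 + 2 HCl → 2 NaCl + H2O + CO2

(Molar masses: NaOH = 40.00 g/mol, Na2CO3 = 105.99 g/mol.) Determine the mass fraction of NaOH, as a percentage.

31.93 %

n(HCl) = 0.04423 × 0.2975 = 0.01316 mol
Let x = n(NaOH), y = n(Na2CO3).
Titrant: 1x + 2y = 0.01316;  mass: 40.00x + 105.99y = 0.6318
Solving, x = 5.043 × 10^-3 mol, y = 4.058 × 10^-3 mol
mass of NaOH = 5.043 × 10^-3 × 40.00 = 0.2017 g
% NaOH = 0.2017 / 0.6318 × 100 = 31.93 %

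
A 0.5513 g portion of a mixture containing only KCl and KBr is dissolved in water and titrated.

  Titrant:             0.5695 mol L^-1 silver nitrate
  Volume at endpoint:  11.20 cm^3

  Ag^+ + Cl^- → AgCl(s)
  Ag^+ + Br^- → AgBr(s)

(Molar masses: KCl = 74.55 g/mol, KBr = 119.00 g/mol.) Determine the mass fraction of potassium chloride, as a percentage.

n(AgNO3) = 0.01120 × 0.5695 = 6.378 × 10^-3 mol
Let x = n(KCl), y = n(KBr).
Titrant: 1x + 1y = 6.378 × 10^-3;  mass: 74.55x + 119.00y = 0.5513
Solving, x = 4.673 × 10^-3 mol, y = 1.705 × 10^-3 mol
mass of KCl = 4.673 × 10^-3 × 74.55 = 0.3484 g
% KCl = 0.3484 / 0.5513 × 100 = 63.20 %

63.20 %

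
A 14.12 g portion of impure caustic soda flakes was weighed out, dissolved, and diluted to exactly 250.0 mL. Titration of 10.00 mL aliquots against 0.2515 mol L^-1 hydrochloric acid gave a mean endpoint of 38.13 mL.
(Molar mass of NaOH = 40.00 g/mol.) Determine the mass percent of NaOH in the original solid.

NaOH + HCl → NaCl + H2O
n(HCl) per titration = 0.03813 × 0.2515 = 9.590 × 10^-3 mol
n(NaOH) in each aliquot = 9.590 × 10^-3 mol (1:1 ratio)
n(NaOH) in the whole flask = 9.590 × 10^-3 × 250.0/10.00 = 0.2397 mol
mass of NaOH = 0.2397 × 40.00 = 9.590 g
% NaOH = 9.590 / 14.12 × 100 = 67.92 %

67.92 %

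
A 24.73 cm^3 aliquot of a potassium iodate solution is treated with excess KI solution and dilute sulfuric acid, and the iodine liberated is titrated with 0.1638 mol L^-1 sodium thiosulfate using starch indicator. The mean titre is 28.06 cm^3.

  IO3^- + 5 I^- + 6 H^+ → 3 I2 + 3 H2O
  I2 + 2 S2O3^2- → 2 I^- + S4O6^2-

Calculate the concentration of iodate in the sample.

0.03098 mol/L

n(S2O3^2-) = 0.02806 × 0.1638 = 4.596 × 10^-3 mol
n(I2) = n(S2O3^2-)/2 = 2.298 × 10^-3 mol
From the 1:3 ratio, n(IO3^-) in the aliquot = 1/3 × 2.298 × 10^-3 = 7.660 × 10^-4 mol
[IO3^-] = 7.660 × 10^-4 / 0.02473 = 0.03098 mol/L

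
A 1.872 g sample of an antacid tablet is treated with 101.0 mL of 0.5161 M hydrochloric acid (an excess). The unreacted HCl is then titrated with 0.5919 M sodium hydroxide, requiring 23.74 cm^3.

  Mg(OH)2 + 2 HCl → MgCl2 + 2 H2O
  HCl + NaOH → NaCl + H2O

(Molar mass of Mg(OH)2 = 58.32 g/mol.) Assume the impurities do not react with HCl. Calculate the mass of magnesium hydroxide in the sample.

n(HCl) added = 0.1010 × 0.5161 = 0.05213 mol
n(NaOH) used in back-titration = 0.02374 × 0.5919 = 0.01405 mol
n(HCl) left over = 0.01405 mol (1:1 ratio)
n(HCl) consumed by analyte = 0.05213 − 0.01405 = 0.03807 mol
From the 1:2 ratio, n(Mg(OH)2) = 1/2 × 0.03807 = 0.01904 mol
mass of Mg(OH)2 = 0.01904 × 58.32 = 1.110 g

1.110 g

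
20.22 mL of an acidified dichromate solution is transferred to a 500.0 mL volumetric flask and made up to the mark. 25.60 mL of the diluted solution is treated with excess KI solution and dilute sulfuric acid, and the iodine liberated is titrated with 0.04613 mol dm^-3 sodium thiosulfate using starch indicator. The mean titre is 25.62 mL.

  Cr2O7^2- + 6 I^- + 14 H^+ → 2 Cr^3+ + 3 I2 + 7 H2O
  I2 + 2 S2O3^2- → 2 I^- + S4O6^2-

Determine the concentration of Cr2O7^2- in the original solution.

n(S2O3^2-) = 0.02562 × 0.04613 = 1.182 × 10^-3 mol
n(I2) = n(S2O3^2-)/2 = 5.909 × 10^-4 mol
From the 1:3 ratio, n(Cr2O7^2-) in the aliquot = 1/3 × 5.909 × 10^-4 = 1.970 × 10^-4 mol
[Cr2O7^2-]_dilute = 1.970 × 10^-4 / 0.02560 = 0.007694 mol/L
[Cr2O7^2-]_original = 0.007694 × 500.0/20.22 = 0.1903 mol/L

0.1903 mol/L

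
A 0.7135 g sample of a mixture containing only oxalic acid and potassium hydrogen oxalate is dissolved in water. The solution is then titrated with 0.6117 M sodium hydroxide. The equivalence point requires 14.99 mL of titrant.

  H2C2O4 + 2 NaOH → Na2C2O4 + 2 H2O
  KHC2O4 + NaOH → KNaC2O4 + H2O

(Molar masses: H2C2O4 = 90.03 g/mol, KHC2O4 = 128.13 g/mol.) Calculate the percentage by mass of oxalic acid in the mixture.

n(NaOH) = 0.01499 × 0.6117 = 9.169 × 10^-3 mol
Let x = n(H2C2O4), y = n(KHC2O4).
Titrant: 2x + 1y = 9.169 × 10^-3;  mass: 90.03x + 128.13y = 0.7135
Solving, x = 2.776 × 10^-3 mol, y = 3.618 × 10^-3 mol
mass of H2C2O4 = 2.776 × 10^-3 × 90.03 = 0.2499 g
% H2C2O4 = 0.2499 / 0.7135 × 100 = 35.02 %

35.02 %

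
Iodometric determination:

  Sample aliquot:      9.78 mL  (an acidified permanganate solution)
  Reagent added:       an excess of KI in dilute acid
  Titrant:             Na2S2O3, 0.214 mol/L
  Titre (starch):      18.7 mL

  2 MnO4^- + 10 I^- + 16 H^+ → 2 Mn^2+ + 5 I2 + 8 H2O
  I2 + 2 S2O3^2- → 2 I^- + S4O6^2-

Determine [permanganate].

n(S2O3^2-) = 0.0187 × 0.214 = 4.00 × 10^-3 mol
n(I2) = n(S2O3^2-)/2 = 2.00 × 10^-3 mol
From the 2:5 ratio, n(MnO4^-) in the aliquot = 2/5 × 2.00 × 10^-3 = 8.00 × 10^-4 mol
[MnO4^-] = 8.00 × 10^-4 / 0.00978 = 0.0818 mol/L

0.0818 mol/L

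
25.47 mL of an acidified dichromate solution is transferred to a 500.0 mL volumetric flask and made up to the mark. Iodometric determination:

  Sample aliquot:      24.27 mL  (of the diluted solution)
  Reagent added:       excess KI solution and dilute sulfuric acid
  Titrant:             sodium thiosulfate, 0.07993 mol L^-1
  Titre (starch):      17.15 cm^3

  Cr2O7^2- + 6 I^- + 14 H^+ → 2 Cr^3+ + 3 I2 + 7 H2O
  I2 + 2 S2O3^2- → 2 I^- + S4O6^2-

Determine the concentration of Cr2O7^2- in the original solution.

0.1848 mol/L

n(S2O3^2-) = 0.01715 × 0.07993 = 1.371 × 10^-3 mol
n(I2) = n(S2O3^2-)/2 = 6.854 × 10^-4 mol
From the 1:3 ratio, n(Cr2O7^2-) in the aliquot = 1/3 × 6.854 × 10^-4 = 2.285 × 10^-4 mol
[Cr2O7^2-]_dilute = 2.285 × 10^-4 / 0.02427 = 0.009414 mol/L
[Cr2O7^2-]_original = 0.009414 × 500.0/25.47 = 0.1848 mol/L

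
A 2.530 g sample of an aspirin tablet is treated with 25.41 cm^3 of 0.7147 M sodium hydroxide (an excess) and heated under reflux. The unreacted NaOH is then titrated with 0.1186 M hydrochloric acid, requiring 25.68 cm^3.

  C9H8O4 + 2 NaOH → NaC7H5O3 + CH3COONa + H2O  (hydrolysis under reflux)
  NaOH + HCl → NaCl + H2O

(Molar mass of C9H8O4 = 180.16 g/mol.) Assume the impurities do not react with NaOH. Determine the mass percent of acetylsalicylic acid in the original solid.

53.82 %

n(NaOH) added = 0.02541 × 0.7147 = 0.01816 mol
n(HCl) used in back-titration = 0.02568 × 0.1186 = 3.046 × 10^-3 mol
n(NaOH) left over = 3.046 × 10^-3 mol (1:1 ratio)
n(NaOH) consumed by analyte = 0.01816 − 3.046 × 10^-3 = 0.01511 mol
From the 1:2 ratio, n(C9H8O4) = 1/2 × 0.01511 = 7.557 × 10^-3 mol
mass of C9H8O4 = 7.557 × 10^-3 × 180.16 = 1.362 g
% C9H8O4 = 1.362 / 2.530 × 100 = 53.82 %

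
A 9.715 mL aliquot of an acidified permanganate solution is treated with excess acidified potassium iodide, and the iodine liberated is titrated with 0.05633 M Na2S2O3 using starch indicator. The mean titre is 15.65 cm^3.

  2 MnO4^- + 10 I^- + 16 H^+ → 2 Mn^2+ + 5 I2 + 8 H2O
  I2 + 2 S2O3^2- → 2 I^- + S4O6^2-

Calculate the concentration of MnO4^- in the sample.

n(S2O3^2-) = 0.01565 × 0.05633 = 8.816 × 10^-4 mol
n(I2) = n(S2O3^2-)/2 = 4.408 × 10^-4 mol
From the 2:5 ratio, n(MnO4^-) in the aliquot = 2/5 × 4.408 × 10^-4 = 1.763 × 10^-4 mol
[MnO4^-] = 1.763 × 10^-4 / 0.009715 = 0.01815 mol/L

0.01815 M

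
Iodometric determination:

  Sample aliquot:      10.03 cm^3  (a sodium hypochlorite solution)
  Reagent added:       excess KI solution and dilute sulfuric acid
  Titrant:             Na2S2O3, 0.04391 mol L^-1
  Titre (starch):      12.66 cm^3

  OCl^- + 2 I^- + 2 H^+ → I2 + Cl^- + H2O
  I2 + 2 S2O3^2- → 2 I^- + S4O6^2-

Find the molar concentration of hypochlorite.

0.02771 mol/L

n(S2O3^2-) = 0.01266 × 0.04391 = 5.559 × 10^-4 mol
n(I2) = n(S2O3^2-)/2 = 2.780 × 10^-4 mol
n(OCl^-) in the aliquot = 2.780 × 10^-4 mol (1:1 ratio)
[OCl^-] = 2.780 × 10^-4 / 0.01003 = 0.02771 mol/L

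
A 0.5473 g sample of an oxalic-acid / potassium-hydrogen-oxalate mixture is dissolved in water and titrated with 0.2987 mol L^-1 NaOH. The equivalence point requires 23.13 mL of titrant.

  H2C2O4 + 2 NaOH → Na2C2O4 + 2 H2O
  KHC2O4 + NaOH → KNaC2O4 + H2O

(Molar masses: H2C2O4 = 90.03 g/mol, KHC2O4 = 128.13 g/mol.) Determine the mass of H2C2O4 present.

0.1830 g

n(NaOH) = 0.02313 × 0.2987 = 6.909 × 10^-3 mol
Let x = n(H2C2O4), y = n(KHC2O4).
Titrant: 2x + 1y = 6.909 × 10^-3;  mass: 90.03x + 128.13y = 0.5473
Solving, x = 2.033 × 10^-3 mol, y = 2.843 × 10^-3 mol
mass of H2C2O4 = 2.033 × 10^-3 × 90.03 = 0.1830 g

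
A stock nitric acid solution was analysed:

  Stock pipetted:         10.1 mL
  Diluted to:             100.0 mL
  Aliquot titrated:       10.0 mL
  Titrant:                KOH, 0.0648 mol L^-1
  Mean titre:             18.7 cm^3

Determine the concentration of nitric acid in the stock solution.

1.20 mol/L

HNO3 + KOH → KNO3 + H2O
n(KOH) = 0.0187 × 0.0648 = 1.21 × 10^-3 mol
n(HNO3) in the aliquot = 1.21 × 10^-3 mol (1:1 ratio)
[HNO3]_dilute = 1.21 × 10^-3 / 0.0100 = 0.121 mol/L
Dilution factor = 100.0 / 10.1 = 9.901
[HNO3]_stock = 0.121 × 9.901 = 1.20 mol/L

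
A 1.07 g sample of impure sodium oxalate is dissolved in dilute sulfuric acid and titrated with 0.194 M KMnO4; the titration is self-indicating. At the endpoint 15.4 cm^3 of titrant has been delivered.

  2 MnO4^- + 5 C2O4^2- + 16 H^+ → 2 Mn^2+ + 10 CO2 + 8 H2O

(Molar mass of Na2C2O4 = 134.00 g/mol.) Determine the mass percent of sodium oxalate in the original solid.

n(KMnO4) = 0.0154 L × 0.194 mol/L = 2.99 × 10^-3 mol
From the 5:2 ratio, n(Na2C2O4) = 5/2 × 2.99 × 10^-3 = 7.47 × 10^-3 mol
mass of Na2C2O4 = 7.47 × 10^-3 × 134.00 g/mol = 1.00 g
% Na2C2O4 = 1.00 / 1.07 × 100 = 93.5 %

93.5 %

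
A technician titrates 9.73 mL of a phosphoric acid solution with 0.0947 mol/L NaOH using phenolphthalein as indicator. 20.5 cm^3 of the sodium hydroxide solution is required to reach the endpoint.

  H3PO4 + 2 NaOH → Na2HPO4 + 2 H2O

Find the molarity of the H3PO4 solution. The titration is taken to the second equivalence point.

n(NaOH) = 0.0205 L × 0.0947 mol/L = 1.94 × 10^-3 mol
From the 1:2 mole ratio, n(H3PO4) = 1/2 × 1.94 × 10^-3 = 9.71 × 10^-4 mol
[H3PO4] = 9.71 × 10^-4 mol / 0.00973 L = 0.0998 mol/L

0.0998 mol/L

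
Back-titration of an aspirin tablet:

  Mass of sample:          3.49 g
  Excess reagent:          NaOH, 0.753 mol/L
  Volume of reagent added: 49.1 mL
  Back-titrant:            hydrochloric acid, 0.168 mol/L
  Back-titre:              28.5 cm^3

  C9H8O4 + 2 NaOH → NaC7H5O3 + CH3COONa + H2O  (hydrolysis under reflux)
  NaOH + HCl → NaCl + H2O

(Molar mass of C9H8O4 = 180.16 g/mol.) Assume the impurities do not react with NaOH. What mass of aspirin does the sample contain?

2.90 g

n(NaOH) added = 0.0491 × 0.753 = 0.0370 mol
n(HCl) used in back-titration = 0.0285 × 0.168 = 4.79 × 10^-3 mol
n(NaOH) left over = 4.79 × 10^-3 mol (1:1 ratio)
n(NaOH) consumed by analyte = 0.0370 − 4.79 × 10^-3 = 0.0322 mol
From the 1:2 ratio, n(C9H8O4) = 1/2 × 0.0322 = 0.0161 mol
mass of C9H8O4 = 0.0161 × 180.16 = 2.90 g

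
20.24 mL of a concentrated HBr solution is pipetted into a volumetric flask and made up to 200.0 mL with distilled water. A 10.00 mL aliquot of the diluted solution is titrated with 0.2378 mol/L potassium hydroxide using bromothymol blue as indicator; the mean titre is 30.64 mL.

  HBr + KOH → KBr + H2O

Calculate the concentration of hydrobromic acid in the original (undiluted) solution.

7.200 mol/L

n(KOH) = 0.03064 × 0.2378 = 7.286 × 10^-3 mol
n(HBr) in the aliquot = 7.286 × 10^-3 mol (1:1 ratio)
[HBr]_dilute = 7.286 × 10^-3 / 0.01000 = 0.7286 mol/L
Dilution factor = 200.0 / 20.24 = 9.881
[HBr]_stock = 0.7286 × 9.881 = 7.200 mol/L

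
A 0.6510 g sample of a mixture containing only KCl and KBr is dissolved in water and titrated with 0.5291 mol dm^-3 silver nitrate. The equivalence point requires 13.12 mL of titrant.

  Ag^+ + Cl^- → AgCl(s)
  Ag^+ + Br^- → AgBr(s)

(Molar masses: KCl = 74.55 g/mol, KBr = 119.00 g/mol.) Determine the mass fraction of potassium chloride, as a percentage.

45.10 %

n(AgNO3) = 0.01312 × 0.5291 = 6.942 × 10^-3 mol
Let x = n(KCl), y = n(KBr).
Titrant: 1x + 1y = 6.942 × 10^-3;  mass: 74.55x + 119.00y = 0.6510
Solving, x = 3.939 × 10^-3 mol, y = 3.003 × 10^-3 mol
mass of KCl = 3.939 × 10^-3 × 74.55 = 0.2936 g
% KCl = 0.2936 / 0.6510 × 100 = 45.10 %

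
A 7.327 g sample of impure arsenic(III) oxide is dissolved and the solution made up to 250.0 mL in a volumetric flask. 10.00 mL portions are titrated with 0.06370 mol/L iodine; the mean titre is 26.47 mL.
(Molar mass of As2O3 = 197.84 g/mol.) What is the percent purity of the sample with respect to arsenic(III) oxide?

56.91 %

As2O3 + 2 I2 + 2 H2O → As2O5 + 4 HI
n(I2) per titration = 0.02647 × 0.06370 = 1.686 × 10^-3 mol
From the 1:2 ratio, n(As2O3) in each aliquot = 1/2 × 1.686 × 10^-3 = 8.431 × 10^-4 mol
n(As2O3) in the whole flask = 8.431 × 10^-4 × 250.0/10.00 = 0.02108 mol
mass of As2O3 = 0.02108 × 197.84 = 4.170 g
% As2O3 = 4.170 / 7.327 × 100 = 56.91 %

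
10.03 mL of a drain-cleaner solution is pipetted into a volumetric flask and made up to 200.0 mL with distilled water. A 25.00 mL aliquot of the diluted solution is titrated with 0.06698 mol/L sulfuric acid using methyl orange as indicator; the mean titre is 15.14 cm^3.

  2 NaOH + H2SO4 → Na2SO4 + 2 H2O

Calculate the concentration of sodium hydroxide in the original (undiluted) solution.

1.618 mol/L

n(H2SO4) = 0.01514 × 0.06698 = 1.014 × 10^-3 mol
From the 2:1 ratio, n(NaOH) in the aliquot = 2/1 × 1.014 × 10^-3 = 2.028 × 10^-3 mol
[NaOH]_dilute = 2.028 × 10^-3 / 0.02500 = 0.08113 mol/L
Dilution factor = 200.0 / 10.03 = 19.94
[NaOH]_stock = 0.08113 × 19.94 = 1.618 mol/L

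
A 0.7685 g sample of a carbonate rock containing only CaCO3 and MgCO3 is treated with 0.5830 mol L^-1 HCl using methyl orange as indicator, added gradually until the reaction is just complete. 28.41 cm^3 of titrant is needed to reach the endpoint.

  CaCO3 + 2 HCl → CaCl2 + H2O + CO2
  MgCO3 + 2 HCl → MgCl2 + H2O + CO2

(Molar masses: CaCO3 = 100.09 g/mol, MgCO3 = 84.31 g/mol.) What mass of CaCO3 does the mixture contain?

n(HCl) = 0.02841 × 0.5830 = 0.01656 mol
Let x = n(CaCO3), y = n(MgCO3).
Titrant: 2x + 2y = 0.01656;  mass: 100.09x + 84.31y = 0.7685
Solving, x = 4.454 × 10^-3 mol, y = 3.827 × 10^-3 mol
mass of CaCO3 = 4.454 × 10^-3 × 100.09 = 0.4458 g

0.4458 g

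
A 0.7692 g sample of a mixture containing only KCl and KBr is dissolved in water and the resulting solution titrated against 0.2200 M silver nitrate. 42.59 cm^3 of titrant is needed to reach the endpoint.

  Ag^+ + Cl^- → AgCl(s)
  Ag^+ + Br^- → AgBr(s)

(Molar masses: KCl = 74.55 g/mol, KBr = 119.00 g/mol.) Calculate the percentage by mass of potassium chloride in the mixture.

n(AgNO3) = 0.04259 × 0.2200 = 9.370 × 10^-3 mol
Let x = n(KCl), y = n(KBr).
Titrant: 1x + 1y = 9.370 × 10^-3;  mass: 74.55x + 119.00y = 0.7692
Solving, x = 7.780 × 10^-3 mol, y = 1.590 × 10^-3 mol
mass of KCl = 7.780 × 10^-3 × 74.55 = 0.5800 g
% KCl = 0.5800 / 0.7692 × 100 = 75.40 %

75.40 %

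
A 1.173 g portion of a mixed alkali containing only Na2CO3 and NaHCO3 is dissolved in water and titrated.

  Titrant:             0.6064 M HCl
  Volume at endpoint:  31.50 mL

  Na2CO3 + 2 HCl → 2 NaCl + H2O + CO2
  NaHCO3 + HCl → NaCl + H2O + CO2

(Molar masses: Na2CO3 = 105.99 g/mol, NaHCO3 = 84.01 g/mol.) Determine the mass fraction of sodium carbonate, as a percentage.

62.89 %

n(HCl) = 0.03150 × 0.6064 = 0.01910 mol
Let x = n(Na2CO3), y = n(NaHCO3).
Titrant: 2x + 1y = 0.01910;  mass: 105.99x + 84.01y = 1.173
Solving, x = 6.960 × 10^-3 mol, y = 5.182 × 10^-3 mol
mass of Na2CO3 = 6.960 × 10^-3 × 105.99 = 0.7377 g
% Na2CO3 = 0.7377 / 1.173 × 100 = 62.89 %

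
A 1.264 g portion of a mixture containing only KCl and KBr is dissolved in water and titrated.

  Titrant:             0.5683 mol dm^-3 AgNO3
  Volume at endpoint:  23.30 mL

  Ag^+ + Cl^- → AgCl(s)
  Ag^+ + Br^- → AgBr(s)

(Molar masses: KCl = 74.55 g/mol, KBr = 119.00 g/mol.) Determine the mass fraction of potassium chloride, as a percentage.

n(AgNO3) = 0.02330 × 0.5683 = 0.01324 mol
Let x = n(KCl), y = n(KBr).
Titrant: 1x + 1y = 0.01324;  mass: 74.55x + 119.00y = 1.264
Solving, x = 7.013 × 10^-3 mol, y = 6.228 × 10^-3 mol
mass of KCl = 7.013 × 10^-3 × 74.55 = 0.5228 g
% KCl = 0.5228 / 1.264 × 100 = 41.36 %

41.36 %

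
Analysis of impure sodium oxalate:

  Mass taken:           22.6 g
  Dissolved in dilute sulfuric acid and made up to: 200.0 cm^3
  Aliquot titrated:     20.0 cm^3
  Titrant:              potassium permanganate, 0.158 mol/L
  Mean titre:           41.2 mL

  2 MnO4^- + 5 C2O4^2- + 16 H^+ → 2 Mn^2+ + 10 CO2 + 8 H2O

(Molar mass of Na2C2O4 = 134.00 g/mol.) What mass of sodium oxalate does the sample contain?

21.8 g

n(KMnO4) per titration = 0.0412 × 0.158 = 6.51 × 10^-3 mol
From the 5:2 ratio, n(Na2C2O4) in each aliquot = 5/2 × 6.51 × 10^-3 = 0.0163 mol
n(Na2C2O4) in the whole flask = 0.0163 × 200.0/20.0 = 0.163 mol
mass of Na2C2O4 = 0.163 × 134.00 = 21.8 g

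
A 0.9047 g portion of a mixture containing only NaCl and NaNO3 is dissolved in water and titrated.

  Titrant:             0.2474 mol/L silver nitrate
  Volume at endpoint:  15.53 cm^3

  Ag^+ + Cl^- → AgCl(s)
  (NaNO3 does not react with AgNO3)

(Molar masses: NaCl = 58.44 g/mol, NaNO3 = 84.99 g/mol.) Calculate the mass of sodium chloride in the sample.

0.2245 g

n(AgNO3) = 0.01553 × 0.2474 = 3.842 × 10^-3 mol
Let x = n(NaCl), y = n(NaNO3).
Titrant: 1x = 3.842 × 10^-3;  mass: 58.44x + 84.99y = 0.9047
Solving, x = 3.842 × 10^-3 mol, y = 8.003 × 10^-3 mol
mass of NaCl = 3.842 × 10^-3 × 58.44 = 0.2245 g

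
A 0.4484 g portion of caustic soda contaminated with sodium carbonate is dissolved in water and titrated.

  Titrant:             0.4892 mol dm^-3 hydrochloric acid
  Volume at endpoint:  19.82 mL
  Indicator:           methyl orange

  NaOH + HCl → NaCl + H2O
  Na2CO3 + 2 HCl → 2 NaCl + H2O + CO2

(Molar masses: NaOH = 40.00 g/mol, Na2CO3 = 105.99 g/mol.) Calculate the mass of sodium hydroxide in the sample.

n(HCl) = 0.01982 × 0.4892 = 9.696 × 10^-3 mol
Let x = n(NaOH), y = n(Na2CO3).
Titrant: 1x + 2y = 9.696 × 10^-3;  mass: 40.00x + 105.99y = 0.4484
Solving, x = 5.036 × 10^-3 mol, y = 2.330 × 10^-3 mol
mass of NaOH = 5.036 × 10^-3 × 40.00 = 0.2014 g

0.2014 g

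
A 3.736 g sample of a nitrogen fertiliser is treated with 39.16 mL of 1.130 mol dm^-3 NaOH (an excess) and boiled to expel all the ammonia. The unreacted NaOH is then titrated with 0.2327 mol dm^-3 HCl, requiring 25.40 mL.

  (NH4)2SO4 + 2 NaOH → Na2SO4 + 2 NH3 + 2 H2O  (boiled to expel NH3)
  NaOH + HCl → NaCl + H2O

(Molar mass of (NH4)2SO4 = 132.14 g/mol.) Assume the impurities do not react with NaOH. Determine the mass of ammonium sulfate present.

n(NaOH) added = 0.03916 × 1.130 = 0.04425 mol
n(HCl) used in back-titration = 0.02540 × 0.2327 = 5.911 × 10^-3 mol
n(NaOH) left over = 5.911 × 10^-3 mol (1:1 ratio)
n(NaOH) consumed by analyte = 0.04425 − 5.911 × 10^-3 = 0.03834 mol
From the 1:2 ratio, n((NH4)2SO4) = 1/2 × 0.03834 = 0.01917 mol
mass of (NH4)2SO4 = 0.01917 × 132.14 = 2.533 g

2.533 g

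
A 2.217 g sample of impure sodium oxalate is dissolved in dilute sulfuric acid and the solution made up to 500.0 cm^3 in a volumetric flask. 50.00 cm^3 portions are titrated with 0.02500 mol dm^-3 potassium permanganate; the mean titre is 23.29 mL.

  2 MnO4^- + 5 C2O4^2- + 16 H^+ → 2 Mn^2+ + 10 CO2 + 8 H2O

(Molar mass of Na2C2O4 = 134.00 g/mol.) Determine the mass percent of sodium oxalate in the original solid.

n(KMnO4) per titration = 0.02329 × 0.02500 = 5.823 × 10^-4 mol
From the 5:2 ratio, n(Na2C2O4) in each aliquot = 5/2 × 5.823 × 10^-4 = 1.456 × 10^-3 mol
n(Na2C2O4) in the whole flask = 1.456 × 10^-3 × 500.0/50.00 = 0.01456 mol
mass of Na2C2O4 = 0.01456 × 134.00 = 1.951 g
% Na2C2O4 = 1.951 / 2.217 × 100 = 87.98 %

87.98 %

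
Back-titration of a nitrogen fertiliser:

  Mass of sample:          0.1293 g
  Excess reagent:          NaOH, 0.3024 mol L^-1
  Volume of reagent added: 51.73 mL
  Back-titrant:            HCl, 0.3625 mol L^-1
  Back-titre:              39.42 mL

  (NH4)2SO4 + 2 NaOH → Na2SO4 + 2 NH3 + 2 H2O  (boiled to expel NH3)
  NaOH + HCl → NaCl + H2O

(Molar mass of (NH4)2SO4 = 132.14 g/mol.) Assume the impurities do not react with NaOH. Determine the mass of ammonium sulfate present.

0.08942 g

n(NaOH) added = 0.05173 × 0.3024 = 0.01564 mol
n(HCl) used in back-titration = 0.03942 × 0.3625 = 0.01429 mol
n(NaOH) left over = 0.01429 mol (1:1 ratio)
n(NaOH) consumed by analyte = 0.01564 − 0.01429 = 1.353 × 10^-3 mol
From the 1:2 ratio, n((NH4)2SO4) = 1/2 × 1.353 × 10^-3 = 6.767 × 10^-4 mol
mass of (NH4)2SO4 = 6.767 × 10^-4 × 132.14 = 0.08942 g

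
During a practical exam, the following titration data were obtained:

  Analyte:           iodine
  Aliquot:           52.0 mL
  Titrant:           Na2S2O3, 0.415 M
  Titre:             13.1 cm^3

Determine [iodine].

I2 + 2 S2O3^2- → 2 I^- + S4O6^2-
n(Na2S2O3) = 0.0131 L × 0.415 mol/L = 5.44 × 10^-3 mol
From the 1:2 mole ratio, n(I2) = 1/2 × 5.44 × 10^-3 = 2.72 × 10^-3 mol
[I2] = 2.72 × 10^-3 mol / 0.0520 L = 0.0523 mol/L

0.0523 M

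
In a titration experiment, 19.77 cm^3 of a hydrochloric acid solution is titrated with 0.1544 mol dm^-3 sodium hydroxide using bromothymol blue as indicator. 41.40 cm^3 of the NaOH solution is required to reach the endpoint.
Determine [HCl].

0.3233 mol/L

HCl + NaOH → NaCl + H2O
n(NaOH) = 0.04140 L × 0.1544 mol/L = 6.392 × 10^-3 mol
n(HCl) = 6.392 × 10^-3 mol (1:1 mole ratio)
[HCl] = 6.392 × 10^-3 mol / 0.01977 L = 0.3233 mol/L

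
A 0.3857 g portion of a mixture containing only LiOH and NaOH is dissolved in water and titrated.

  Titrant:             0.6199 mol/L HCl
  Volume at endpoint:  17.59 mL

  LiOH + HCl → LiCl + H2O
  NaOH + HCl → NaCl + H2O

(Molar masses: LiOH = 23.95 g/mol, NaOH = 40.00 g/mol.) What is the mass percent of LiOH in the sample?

19.52 %

n(HCl) = 0.01759 × 0.6199 = 0.01090 mol
Let x = n(LiOH), y = n(NaOH).
Titrant: 1x + 1y = 0.01090;  mass: 23.95x + 40.00y = 0.3857
Solving, x = 3.144 × 10^-3 mol, y = 7.760 × 10^-3 mol
mass of LiOH = 3.144 × 10^-3 × 23.95 = 0.07530 g
% LiOH = 0.07530 / 0.3857 × 100 = 19.52 %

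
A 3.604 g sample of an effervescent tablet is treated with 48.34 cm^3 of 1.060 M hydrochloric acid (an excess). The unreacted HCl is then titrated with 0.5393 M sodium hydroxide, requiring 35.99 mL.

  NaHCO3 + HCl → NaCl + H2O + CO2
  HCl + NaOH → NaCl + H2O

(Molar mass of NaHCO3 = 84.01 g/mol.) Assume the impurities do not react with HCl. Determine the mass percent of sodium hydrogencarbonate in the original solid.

n(HCl) added = 0.04834 × 1.060 = 0.05124 mol
n(NaOH) used in back-titration = 0.03599 × 0.5393 = 0.01941 mol
n(HCl) left over = 0.01941 mol (1:1 ratio)
n(HCl) consumed by analyte = 0.05124 − 0.01941 = 0.03183 mol
n(NaHCO3) = 0.03183 mol (1:1 ratio)
mass of NaHCO3 = 0.03183 × 84.01 = 2.674 g
% NaHCO3 = 2.674 / 3.604 × 100 = 74.20 %

74.20 %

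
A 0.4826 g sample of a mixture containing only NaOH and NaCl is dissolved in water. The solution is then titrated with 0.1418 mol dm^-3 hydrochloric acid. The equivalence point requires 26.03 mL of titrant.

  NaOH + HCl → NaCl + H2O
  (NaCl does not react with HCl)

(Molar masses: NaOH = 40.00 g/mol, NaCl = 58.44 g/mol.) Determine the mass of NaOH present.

0.1476 g

n(HCl) = 0.02603 × 0.1418 = 3.691 × 10^-3 mol
Let x = n(NaOH), y = n(NaCl).
Titrant: 1x = 3.691 × 10^-3;  mass: 40.00x + 58.44y = 0.4826
Solving, x = 3.691 × 10^-3 mol, y = 5.732 × 10^-3 mol
mass of NaOH = 3.691 × 10^-3 × 40.00 = 0.1476 g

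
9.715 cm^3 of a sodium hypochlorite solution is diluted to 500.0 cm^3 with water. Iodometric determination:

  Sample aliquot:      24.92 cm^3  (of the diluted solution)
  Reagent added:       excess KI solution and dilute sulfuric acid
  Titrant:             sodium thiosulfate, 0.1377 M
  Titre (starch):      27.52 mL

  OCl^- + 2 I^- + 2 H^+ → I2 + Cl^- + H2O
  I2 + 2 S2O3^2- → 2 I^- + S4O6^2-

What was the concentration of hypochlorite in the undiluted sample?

n(S2O3^2-) = 0.02752 × 0.1377 = 3.790 × 10^-3 mol
n(I2) = n(S2O3^2-)/2 = 1.895 × 10^-3 mol
n(OCl^-) in the aliquot = 1.895 × 10^-3 mol (1:1 ratio)
[OCl^-]_dilute = 1.895 × 10^-3 / 0.02492 = 0.07603 mol/L
[OCl^-]_original = 0.07603 × 500.0/9.715 = 3.913 mol/L

3.913 M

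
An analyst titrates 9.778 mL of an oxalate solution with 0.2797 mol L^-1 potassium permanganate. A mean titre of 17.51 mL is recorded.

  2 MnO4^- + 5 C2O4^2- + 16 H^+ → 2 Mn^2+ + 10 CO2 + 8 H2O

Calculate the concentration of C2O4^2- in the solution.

n(KMnO4) = 0.01751 L × 0.2797 mol/L = 4.898 × 10^-3 mol
From the 5:2 mole ratio, n(C2O4^2-) = 5/2 × 4.898 × 10^-3 = 0.01224 mol
[C2O4^2-] = 0.01224 mol / 0.009778 L = 1.252 mol/L

1.252 mol/L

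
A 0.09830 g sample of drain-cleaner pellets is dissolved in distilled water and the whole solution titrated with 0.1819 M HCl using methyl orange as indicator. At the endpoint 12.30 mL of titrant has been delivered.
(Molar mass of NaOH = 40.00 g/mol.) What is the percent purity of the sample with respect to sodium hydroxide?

NaOH + HCl → NaCl + H2O
n(HCl) = 0.01230 L × 0.1819 mol/L = 2.237 × 10^-3 mol
n(NaOH) = 2.237 × 10^-3 mol (1:1 ratio)
mass of NaOH = 2.237 × 10^-3 × 40.00 g/mol = 0.08949 g
% NaOH = 0.08949 / 0.09830 × 100 = 91.04 %

91.04 %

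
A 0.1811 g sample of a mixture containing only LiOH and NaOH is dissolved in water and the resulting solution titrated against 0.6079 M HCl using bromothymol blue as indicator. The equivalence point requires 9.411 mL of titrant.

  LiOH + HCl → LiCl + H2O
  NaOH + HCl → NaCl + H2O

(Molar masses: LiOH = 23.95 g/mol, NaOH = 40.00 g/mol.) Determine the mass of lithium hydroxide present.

n(HCl) = 0.009411 × 0.6079 = 5.721 × 10^-3 mol
Let x = n(LiOH), y = n(NaOH).
Titrant: 1x + 1y = 5.721 × 10^-3;  mass: 23.95x + 40.00y = 0.1811
Solving, x = 2.974 × 10^-3 mol, y = 2.747 × 10^-3 mol
mass of LiOH = 2.974 × 10^-3 × 23.95 = 0.07124 g

0.07124 g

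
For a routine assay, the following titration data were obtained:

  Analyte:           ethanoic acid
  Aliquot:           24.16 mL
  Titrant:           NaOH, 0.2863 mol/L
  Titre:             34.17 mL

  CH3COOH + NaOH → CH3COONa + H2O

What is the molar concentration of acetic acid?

n(NaOH) = 0.03417 L × 0.2863 mol/L = 9.783 × 10^-3 mol
n(CH3COOH) = 9.783 × 10^-3 mol (1:1 mole ratio)
[CH3COOH] = 9.783 × 10^-3 mol / 0.02416 L = 0.4049 mol/L

0.4049 mol/L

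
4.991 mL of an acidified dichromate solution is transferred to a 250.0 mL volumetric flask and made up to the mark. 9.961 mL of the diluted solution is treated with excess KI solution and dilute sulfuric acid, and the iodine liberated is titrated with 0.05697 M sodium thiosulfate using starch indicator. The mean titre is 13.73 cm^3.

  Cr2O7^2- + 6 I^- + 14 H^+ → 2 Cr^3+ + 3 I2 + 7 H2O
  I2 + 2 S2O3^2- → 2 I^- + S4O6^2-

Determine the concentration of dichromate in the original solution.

0.6556 M

n(S2O3^2-) = 0.01373 × 0.05697 = 7.822 × 10^-4 mol
n(I2) = n(S2O3^2-)/2 = 3.911 × 10^-4 mol
From the 1:3 ratio, n(Cr2O7^2-) in the aliquot = 1/3 × 3.911 × 10^-4 = 1.304 × 10^-4 mol
[Cr2O7^2-]_dilute = 1.304 × 10^-4 / 0.009961 = 0.01309 mol/L
[Cr2O7^2-]_original = 0.01309 × 250.0/4.991 = 0.6556 mol/L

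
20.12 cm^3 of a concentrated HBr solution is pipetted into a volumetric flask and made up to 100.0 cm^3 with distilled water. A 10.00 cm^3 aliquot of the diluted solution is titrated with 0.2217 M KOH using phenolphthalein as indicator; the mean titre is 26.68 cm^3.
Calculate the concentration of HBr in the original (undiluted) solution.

2.940 M

HBr + KOH → KBr + H2O
n(KOH) = 0.02668 × 0.2217 = 5.915 × 10^-3 mol
n(HBr) in the aliquot = 5.915 × 10^-3 mol (1:1 ratio)
[HBr]_dilute = 5.915 × 10^-3 / 0.01000 = 0.5915 mol/L
Dilution factor = 100.0 / 20.12 = 4.970
[HBr]_stock = 0.5915 × 4.970 = 2.940 mol/L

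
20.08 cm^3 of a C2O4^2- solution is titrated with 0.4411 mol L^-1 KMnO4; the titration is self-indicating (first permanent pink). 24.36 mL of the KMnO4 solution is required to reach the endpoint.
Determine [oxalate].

2 MnO4^- + 5 C2O4^2- + 16 H^+ → 2 Mn^2+ + 10 CO2 + 8 H2O
n(KMnO4) = 0.02436 L × 0.4411 mol/L = 0.01075 mol
From the 5:2 mole ratio, n(C2O4^2-) = 5/2 × 0.01075 = 0.02686 mol
[C2O4^2-] = 0.02686 mol / 0.02008 L = 1.338 mol/L

1.338 mol/L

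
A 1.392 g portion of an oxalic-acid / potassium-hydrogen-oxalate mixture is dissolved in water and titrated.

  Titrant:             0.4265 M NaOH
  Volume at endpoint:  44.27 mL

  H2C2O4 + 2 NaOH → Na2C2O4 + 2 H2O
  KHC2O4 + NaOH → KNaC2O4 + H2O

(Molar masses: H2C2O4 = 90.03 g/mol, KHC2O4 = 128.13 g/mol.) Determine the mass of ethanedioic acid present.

0.5564 g

n(NaOH) = 0.04427 × 0.4265 = 0.01888 mol
Let x = n(H2C2O4), y = n(KHC2O4).
Titrant: 2x + 1y = 0.01888;  mass: 90.03x + 128.13y = 1.392
Solving, x = 6.180 × 10^-3 mol, y = 6.522 × 10^-3 mol
mass of H2C2O4 = 6.180 × 10^-3 × 90.03 = 0.5564 g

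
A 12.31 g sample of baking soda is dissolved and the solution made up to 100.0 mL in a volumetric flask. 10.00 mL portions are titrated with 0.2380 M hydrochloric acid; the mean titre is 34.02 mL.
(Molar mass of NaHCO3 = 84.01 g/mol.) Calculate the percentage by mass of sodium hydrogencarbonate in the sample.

NaHCO3 + HCl → NaCl + H2O + CO2
n(HCl) per titration = 0.03402 × 0.2380 = 8.097 × 10^-3 mol
n(NaHCO3) in each aliquot = 8.097 × 10^-3 mol (1:1 ratio)
n(NaHCO3) in the whole flask = 8.097 × 10^-3 × 100.0/10.00 = 0.08097 mol
mass of NaHCO3 = 0.08097 × 84.01 = 6.802 g
% NaHCO3 = 6.802 / 12.31 × 100 = 55.26 %

55.26 %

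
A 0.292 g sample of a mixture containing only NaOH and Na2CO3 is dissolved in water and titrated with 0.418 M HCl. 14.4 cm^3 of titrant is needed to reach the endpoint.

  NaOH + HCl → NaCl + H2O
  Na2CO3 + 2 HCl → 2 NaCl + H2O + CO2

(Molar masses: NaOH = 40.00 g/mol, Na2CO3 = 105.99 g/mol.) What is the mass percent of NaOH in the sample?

28.4 %

n(HCl) = 0.0144 × 0.418 = 6.02 × 10^-3 mol
Let x = n(NaOH), y = n(Na2CO3).
Titrant: 1x + 2y = 6.02 × 10^-3;  mass: 40.00x + 105.99y = 0.292
Solving, x = 2.08 × 10^-3 mol, y = 1.97 × 10^-3 mol
mass of NaOH = 2.08 × 10^-3 × 40.00 = 0.0831 g
% NaOH = 0.0831 / 0.292 × 100 = 28.4 %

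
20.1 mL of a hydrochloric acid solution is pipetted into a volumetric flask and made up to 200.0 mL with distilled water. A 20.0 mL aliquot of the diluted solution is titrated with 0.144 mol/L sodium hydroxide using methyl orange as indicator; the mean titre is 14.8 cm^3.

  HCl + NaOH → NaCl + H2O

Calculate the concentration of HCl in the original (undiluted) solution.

1.06 mol/L

n(NaOH) = 0.0148 × 0.144 = 2.13 × 10^-3 mol
n(HCl) in the aliquot = 2.13 × 10^-3 mol (1:1 ratio)
[HCl]_dilute = 2.13 × 10^-3 / 0.0200 = 0.107 mol/L
Dilution factor = 200.0 / 20.1 = 9.950
[HCl]_stock = 0.107 × 9.950 = 1.06 mol/L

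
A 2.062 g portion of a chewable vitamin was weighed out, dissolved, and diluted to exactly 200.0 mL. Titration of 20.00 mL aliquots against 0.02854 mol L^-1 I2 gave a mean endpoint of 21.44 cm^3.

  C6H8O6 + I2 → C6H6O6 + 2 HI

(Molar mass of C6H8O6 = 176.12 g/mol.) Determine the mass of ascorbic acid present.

1.078 g

n(I2) per titration = 0.02144 × 0.02854 = 6.119 × 10^-4 mol
n(C6H8O6) in each aliquot = 6.119 × 10^-4 mol (1:1 ratio)
n(C6H8O6) in the whole flask = 6.119 × 10^-4 × 200.0/20.00 = 6.119 × 10^-3 mol
mass of C6H8O6 = 6.119 × 10^-3 × 176.12 = 1.078 g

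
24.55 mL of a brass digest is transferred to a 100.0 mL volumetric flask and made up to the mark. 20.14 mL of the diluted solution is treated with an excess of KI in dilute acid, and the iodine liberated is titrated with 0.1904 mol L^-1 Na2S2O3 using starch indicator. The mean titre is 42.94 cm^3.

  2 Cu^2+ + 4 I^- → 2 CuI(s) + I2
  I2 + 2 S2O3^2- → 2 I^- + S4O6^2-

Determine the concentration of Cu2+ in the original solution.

n(S2O3^2-) = 0.04294 × 0.1904 = 8.176 × 10^-3 mol
n(I2) = n(S2O3^2-)/2 = 4.088 × 10^-3 mol
From the 2:1 ratio, n(Cu2+) in the aliquot = 2/1 × 4.088 × 10^-3 = 8.176 × 10^-3 mol
[Cu2+]_dilute = 8.176 × 10^-3 / 0.02014 = 0.4059 mol/L
[Cu2+]_original = 0.4059 × 100.0/24.55 = 1.654 mol/L

1.654 mol/L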